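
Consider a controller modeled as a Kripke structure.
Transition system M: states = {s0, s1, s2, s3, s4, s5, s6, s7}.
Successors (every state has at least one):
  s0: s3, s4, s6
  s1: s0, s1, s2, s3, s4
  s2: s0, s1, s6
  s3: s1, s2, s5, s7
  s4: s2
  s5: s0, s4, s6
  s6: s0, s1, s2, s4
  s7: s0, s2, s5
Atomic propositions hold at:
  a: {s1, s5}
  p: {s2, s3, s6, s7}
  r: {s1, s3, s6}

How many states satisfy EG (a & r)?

1

Sat(a & r) = {s1}
EG (a & r): greatest fixpoint, start Z0 = {s1}, keep only states in Sat with some successor in Z. Already a fixed point.
Sat(EG (a & r)) = {s1}
|Sat(EG (a & r))| = |{s1}| = 1.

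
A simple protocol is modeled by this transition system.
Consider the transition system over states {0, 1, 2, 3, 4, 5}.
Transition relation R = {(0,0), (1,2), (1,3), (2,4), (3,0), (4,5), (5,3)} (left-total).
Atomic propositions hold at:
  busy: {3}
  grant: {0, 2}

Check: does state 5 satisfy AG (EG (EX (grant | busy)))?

Sat(grant | busy) = {0, 2, 3}
Sat(EX (grant | busy)) = {s : some successor in {0, 2, 3}} = {0, 1, 3, 5}
EG (EX (grant | busy)): greatest fixpoint, start Z0 = {0, 1, 3, 5}, keep only states in Sat with some successor in Z. Already a fixed point.
Sat(EG (EX (grant | busy))) = {0, 1, 3, 5}
AG (EG (EX (grant | busy))): greatest fixpoint, start Z0 = {0, 1, 3, 5}, keep only states in Sat with every successor in Z. Z1 = {0, 3, 5}; fixed.
Sat(AG (EG (EX (grant | busy)))) = {0, 3, 5}
5 ∈ Sat(AG (EG (EX (grant | busy)))) = {0, 3, 5}, so the formula holds at 5.

Yes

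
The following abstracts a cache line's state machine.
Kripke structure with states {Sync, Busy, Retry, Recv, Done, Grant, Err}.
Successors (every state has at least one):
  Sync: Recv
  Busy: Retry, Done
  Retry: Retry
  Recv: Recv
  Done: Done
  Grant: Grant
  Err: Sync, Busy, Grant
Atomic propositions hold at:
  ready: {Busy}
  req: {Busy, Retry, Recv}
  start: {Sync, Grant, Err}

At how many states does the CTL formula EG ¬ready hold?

Sat(¬ready) = {Sync, Retry, Recv, Done, Grant, Err}
EG ¬ready: greatest fixpoint, start Z0 = {Sync, Retry, Recv, Done, Grant, Err}, keep only states in Sat with some successor in Z. Already a fixed point.
Sat(EG ¬ready) = {Sync, Retry, Recv, Done, Grant, Err}
|Sat(EG ¬ready)| = |{Sync, Retry, Recv, Done, Grant, Err}| = 6.

6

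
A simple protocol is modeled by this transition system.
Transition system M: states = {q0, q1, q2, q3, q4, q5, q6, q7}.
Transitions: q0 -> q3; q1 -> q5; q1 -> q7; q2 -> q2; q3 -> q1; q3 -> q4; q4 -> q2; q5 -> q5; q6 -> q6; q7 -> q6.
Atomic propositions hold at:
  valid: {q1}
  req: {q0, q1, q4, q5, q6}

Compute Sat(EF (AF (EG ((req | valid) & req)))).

{q0, q1, q3, q5, q6, q7}

Sat(req | valid) = {q0, q1, q4, q5, q6}
Sat((req | valid) & req) = {q0, q1, q4, q5, q6}
EG ((req | valid) & req): greatest fixpoint, start Z0 = {q0, q1, q4, q5, q6}, keep only states in Sat with some successor in Z. Z1 = {q1, q5, q6}; fixed.
Sat(EG ((req | valid) & req)) = {q1, q5, q6}
AF (EG ((req | valid) & req)): least fixpoint, start Z0 = {q1, q5, q6}, add states with every successor in Z. Z1 = {q1, q5, q6, q7}; fixed.
Sat(AF (EG ((req | valid) & req))) = {q1, q5, q6, q7}
EF (AF (EG ((req | valid) & req))): least fixpoint, start Z0 = {q1, q5, q6, q7}, add states with some successor in Z. Z1 = {q1, q3, q5, q6, q7}; Z2 = {q0, q1, q3, q5, q6, q7}; fixed.
Sat(EF (AF (EG ((req | valid) & req)))) = {q0, q1, q3, q5, q6, q7}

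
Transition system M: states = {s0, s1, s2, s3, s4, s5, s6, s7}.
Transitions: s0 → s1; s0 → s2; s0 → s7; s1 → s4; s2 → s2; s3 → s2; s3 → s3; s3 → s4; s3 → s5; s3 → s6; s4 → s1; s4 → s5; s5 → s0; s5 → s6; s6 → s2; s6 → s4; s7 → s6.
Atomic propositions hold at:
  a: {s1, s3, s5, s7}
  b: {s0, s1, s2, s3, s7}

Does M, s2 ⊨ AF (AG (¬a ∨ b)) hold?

Yes

Sat(¬a) = {s0, s2, s4, s6}
Sat(¬a ∨ b) = {s0, s1, s2, s3, s4, s6, s7}
AG (¬a ∨ b): greatest fixpoint, start Z0 = {s0, s1, s2, s3, s4, s6, s7}, keep only states in Sat with every successor in Z. Z1 = {s0, s1, s2, s6, s7}; Z2 = {s0, s2, s7}; Z3 = {s2}; fixed.
Sat(AG (¬a ∨ b)) = {s2}
AF (AG (¬a ∨ b)): least fixpoint, start Z0 = {s2}, add states with every successor in Z. Already a fixed point.
Sat(AF (AG (¬a ∨ b))) = {s2}
s2 ∈ Sat(AF (AG (¬a ∨ b))) = {s2}, so the formula holds at s2.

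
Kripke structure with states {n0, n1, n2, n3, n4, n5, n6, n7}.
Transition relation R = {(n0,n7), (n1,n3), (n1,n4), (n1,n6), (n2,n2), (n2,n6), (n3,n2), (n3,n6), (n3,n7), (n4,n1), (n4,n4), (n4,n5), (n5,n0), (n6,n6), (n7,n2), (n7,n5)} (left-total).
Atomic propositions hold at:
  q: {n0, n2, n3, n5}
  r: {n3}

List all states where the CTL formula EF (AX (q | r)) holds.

{n0, n1, n3, n4, n5, n7}

Sat(q | r) = {n0, n2, n3, n5}
Sat(AX (q | r)) = {s : every successor in {n0, n2, n3, n5}} = {n5, n7}
EF (AX (q | r)): least fixpoint, start Z0 = {n5, n7}, add states with some successor in Z. Z1 = {n0, n3, n4, n5, n7}; Z2 = {n0, n1, n3, n4, n5, n7}; fixed.
Sat(EF (AX (q | r))) = {n0, n1, n3, n4, n5, n7}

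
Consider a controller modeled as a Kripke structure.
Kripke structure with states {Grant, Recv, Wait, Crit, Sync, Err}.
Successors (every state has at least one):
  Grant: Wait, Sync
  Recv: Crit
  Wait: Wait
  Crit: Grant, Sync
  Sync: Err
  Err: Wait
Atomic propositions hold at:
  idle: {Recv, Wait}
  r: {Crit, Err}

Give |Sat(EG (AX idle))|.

2

Sat(AX idle) = {s : every successor in {Recv, Wait}} = {Wait, Err}
EG (AX idle): greatest fixpoint, start Z0 = {Wait, Err}, keep only states in Sat with some successor in Z. Already a fixed point.
Sat(EG (AX idle)) = {Wait, Err}
|Sat(EG (AX idle))| = |{Wait, Err}| = 2.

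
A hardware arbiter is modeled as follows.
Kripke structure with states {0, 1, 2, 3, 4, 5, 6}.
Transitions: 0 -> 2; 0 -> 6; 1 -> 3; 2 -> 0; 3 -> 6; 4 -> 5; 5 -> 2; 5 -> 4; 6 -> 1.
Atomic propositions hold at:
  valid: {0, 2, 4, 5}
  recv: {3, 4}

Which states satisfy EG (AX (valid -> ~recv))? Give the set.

{0, 1, 2, 3, 6}

Sat(~recv) = {0, 1, 2, 5, 6}
Sat(valid -> ~recv) = {0, 1, 2, 3, 5, 6}
Sat(AX (valid -> ~recv)) = {s : every successor in {0, 1, 2, 3, 5, 6}} = {0, 1, 2, 3, 4, 6}
EG (AX (valid -> ~recv)): greatest fixpoint, start Z0 = {0, 1, 2, 3, 4, 6}, keep only states in Sat with some successor in Z. Z1 = {0, 1, 2, 3, 6}; fixed.
Sat(EG (AX (valid -> ~recv))) = {0, 1, 2, 3, 6}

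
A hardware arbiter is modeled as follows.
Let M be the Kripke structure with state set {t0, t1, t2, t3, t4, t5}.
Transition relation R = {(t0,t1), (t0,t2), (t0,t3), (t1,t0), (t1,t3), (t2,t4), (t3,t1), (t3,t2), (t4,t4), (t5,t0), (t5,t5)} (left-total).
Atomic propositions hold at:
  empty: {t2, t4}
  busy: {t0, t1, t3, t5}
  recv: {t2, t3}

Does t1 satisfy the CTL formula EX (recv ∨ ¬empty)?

Sat(¬empty) = {t0, t1, t3, t5}
Sat(recv ∨ ¬empty) = {t0, t1, t2, t3, t5}
Sat(EX (recv ∨ ¬empty)) = {s : some successor in {t0, t1, t2, t3, t5}} = {t0, t1, t3, t5}
t1 ∈ Sat(EX (recv ∨ ¬empty)) = {t0, t1, t3, t5}, so the formula holds at t1.

Yes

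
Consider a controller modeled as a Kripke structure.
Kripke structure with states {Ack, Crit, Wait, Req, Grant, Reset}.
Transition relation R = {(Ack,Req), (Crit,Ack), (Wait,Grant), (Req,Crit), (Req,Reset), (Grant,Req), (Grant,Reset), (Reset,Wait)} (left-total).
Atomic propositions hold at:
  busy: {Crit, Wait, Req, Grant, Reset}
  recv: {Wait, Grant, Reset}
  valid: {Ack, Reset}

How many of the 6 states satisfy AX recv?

Sat(AX recv) = {s : every successor in {Wait, Grant, Reset}} = {Wait, Reset}
|Sat(AX recv)| = |{Wait, Reset}| = 2.

2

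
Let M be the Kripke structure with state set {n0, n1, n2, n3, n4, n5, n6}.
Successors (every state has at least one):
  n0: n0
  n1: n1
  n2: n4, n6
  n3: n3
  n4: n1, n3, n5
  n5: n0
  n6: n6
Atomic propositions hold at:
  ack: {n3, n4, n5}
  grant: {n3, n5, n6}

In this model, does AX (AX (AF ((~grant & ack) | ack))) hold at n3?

Sat(~grant) = {n0, n1, n2, n4}
Sat(~grant & ack) = {n4}
Sat((~grant & ack) | ack) = {n3, n4, n5}
AF ((~grant & ack) | ack): least fixpoint, start Z0 = {n3, n4, n5}, add states with every successor in Z. Already a fixed point.
Sat(AF ((~grant & ack) | ack)) = {n3, n4, n5}
Sat(AX (AF ((~grant & ack) | ack))) = {s : every successor in {n3, n4, n5}} = {n3}
Sat(AX (AX (AF ((~grant & ack) | ack)))) = {s : every successor in {n3}} = {n3}
n3 ∈ Sat(AX (AX (AF ((~grant & ack) | ack)))) = {n3}, so the formula holds at n3.

Yes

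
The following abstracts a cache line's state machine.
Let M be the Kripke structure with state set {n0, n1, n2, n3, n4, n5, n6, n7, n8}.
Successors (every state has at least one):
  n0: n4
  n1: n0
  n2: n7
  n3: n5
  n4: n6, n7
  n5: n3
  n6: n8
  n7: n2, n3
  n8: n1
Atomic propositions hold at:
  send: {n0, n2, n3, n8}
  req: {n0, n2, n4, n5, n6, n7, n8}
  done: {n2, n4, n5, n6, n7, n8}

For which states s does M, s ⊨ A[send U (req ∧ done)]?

Sat(req ∧ done) = {n2, n4, n5, n6, n7, n8}
A[send U (req ∧ done)]: least fixpoint, start Z0 = Sat((req ∧ done)) = {n2, n4, n5, n6, n7, n8}, add states in Sat(send) with every successor in Z. Z1 = {n0, n2, n3, n4, n5, n6, n7, n8}; fixed.
Sat(A[send U (req ∧ done)]) = {n0, n2, n3, n4, n5, n6, n7, n8}

{n0, n2, n3, n4, n5, n6, n7, n8}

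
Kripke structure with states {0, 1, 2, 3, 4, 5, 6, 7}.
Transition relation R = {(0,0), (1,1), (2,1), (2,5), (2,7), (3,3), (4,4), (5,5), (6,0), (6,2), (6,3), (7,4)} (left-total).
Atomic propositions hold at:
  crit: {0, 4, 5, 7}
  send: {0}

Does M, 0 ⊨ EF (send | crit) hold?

Yes

Sat(send | crit) = {0, 4, 5, 7}
EF (send | crit): least fixpoint, start Z0 = {0, 4, 5, 7}, add states with some successor in Z. Z1 = {0, 2, 4, 5, 6, 7}; fixed.
Sat(EF (send | crit)) = {0, 2, 4, 5, 6, 7}
0 ∈ Sat(EF (send | crit)) = {0, 2, 4, 5, 6, 7}, so the formula holds at 0.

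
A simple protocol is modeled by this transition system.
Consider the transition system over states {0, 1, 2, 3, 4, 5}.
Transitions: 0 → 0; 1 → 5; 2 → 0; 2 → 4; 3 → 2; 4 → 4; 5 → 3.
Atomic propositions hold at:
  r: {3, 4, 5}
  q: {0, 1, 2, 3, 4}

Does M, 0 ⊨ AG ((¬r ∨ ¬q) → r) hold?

No

Sat(¬r) = {0, 1, 2}
Sat(¬q) = {5}
Sat(¬r ∨ ¬q) = {0, 1, 2, 5}
Sat((¬r ∨ ¬q) → r) = {3, 4, 5}
AG ((¬r ∨ ¬q) → r): greatest fixpoint, start Z0 = {3, 4, 5}, keep only states in Sat with every successor in Z. Z1 = {4, 5}; Z2 = {4}; fixed.
Sat(AG ((¬r ∨ ¬q) → r)) = {4}
0 ∉ Sat(AG ((¬r ∨ ¬q) → r)) = {4}, so the formula does not hold at 0.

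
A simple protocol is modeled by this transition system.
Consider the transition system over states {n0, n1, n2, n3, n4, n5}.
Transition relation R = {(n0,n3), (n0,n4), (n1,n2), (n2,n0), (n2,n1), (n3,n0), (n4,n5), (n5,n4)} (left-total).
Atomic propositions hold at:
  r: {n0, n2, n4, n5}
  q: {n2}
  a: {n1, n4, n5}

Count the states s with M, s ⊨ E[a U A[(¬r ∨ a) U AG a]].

Sat(¬r) = {n1, n3}
Sat(¬r ∨ a) = {n1, n3, n4, n5}
AG a: greatest fixpoint, start Z0 = {n1, n4, n5}, keep only states in Sat with every successor in Z. Z1 = {n4, n5}; fixed.
Sat(AG a) = {n4, n5}
A[(¬r ∨ a) U AG a]: least fixpoint, start Z0 = Sat(AG a) = {n4, n5}, add states in Sat(¬r ∨ a) with every successor in Z. Already a fixed point.
Sat(A[(¬r ∨ a) U AG a]) = {n4, n5}
E[a U A[(¬r ∨ a) U AG a]]: least fixpoint, start Z0 = Sat(A[(¬r ∨ a) U AG a]) = {n4, n5}, add states in Sat(a) with some successor in Z. Already a fixed point.
Sat(E[a U A[(¬r ∨ a) U AG a]]) = {n4, n5}
|Sat(E[a U A[(¬r ∨ a) U AG a]])| = |{n4, n5}| = 2.

2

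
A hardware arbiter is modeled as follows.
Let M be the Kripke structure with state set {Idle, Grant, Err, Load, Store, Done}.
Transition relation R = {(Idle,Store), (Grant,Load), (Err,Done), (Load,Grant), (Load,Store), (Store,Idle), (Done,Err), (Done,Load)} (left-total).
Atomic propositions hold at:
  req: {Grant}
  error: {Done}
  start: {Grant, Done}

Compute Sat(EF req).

{Grant, Err, Load, Done}

EF req: least fixpoint, start Z0 = {Grant}, add states with some successor in Z. Z1 = {Grant, Load}; Z2 = {Grant, Load, Done}; Z3 = {Grant, Err, Load, Done}; fixed.
Sat(EF req) = {Grant, Err, Load, Done}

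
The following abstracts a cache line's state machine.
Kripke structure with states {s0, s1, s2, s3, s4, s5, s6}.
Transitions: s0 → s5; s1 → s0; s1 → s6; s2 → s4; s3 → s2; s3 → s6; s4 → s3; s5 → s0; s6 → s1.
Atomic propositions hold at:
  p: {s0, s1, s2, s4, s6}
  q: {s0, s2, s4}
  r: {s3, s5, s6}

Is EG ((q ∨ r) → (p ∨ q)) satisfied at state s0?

No

Sat(q ∨ r) = {s0, s2, s3, s4, s5, s6}
Sat(p ∨ q) = {s0, s1, s2, s4, s6}
Sat((q ∨ r) → (p ∨ q)) = {s0, s1, s2, s4, s6}
EG ((q ∨ r) → (p ∨ q)): greatest fixpoint, start Z0 = {s0, s1, s2, s4, s6}, keep only states in Sat with some successor in Z. Z1 = {s1, s2, s6}; Z2 = {s1, s6}; fixed.
Sat(EG ((q ∨ r) → (p ∨ q))) = {s1, s6}
s0 ∉ Sat(EG ((q ∨ r) → (p ∨ q))) = {s1, s6}, so the formula does not hold at s0.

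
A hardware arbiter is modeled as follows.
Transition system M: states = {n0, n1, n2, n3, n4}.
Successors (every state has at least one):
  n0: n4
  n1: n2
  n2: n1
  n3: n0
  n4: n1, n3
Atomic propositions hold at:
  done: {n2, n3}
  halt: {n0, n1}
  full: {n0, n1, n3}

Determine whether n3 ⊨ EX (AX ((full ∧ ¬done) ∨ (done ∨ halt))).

No

Sat(¬done) = {n0, n1, n4}
Sat(full ∧ ¬done) = {n0, n1}
Sat(done ∨ halt) = {n0, n1, n2, n3}
Sat((full ∧ ¬done) ∨ (done ∨ halt)) = {n0, n1, n2, n3}
Sat(AX ((full ∧ ¬done) ∨ (done ∨ halt))) = {s : every successor in {n0, n1, n2, n3}} = {n1, n2, n3, n4}
Sat(EX (AX ((full ∧ ¬done) ∨ (done ∨ halt)))) = {s : some successor in {n1, n2, n3, n4}} = {n0, n1, n2, n4}
n3 ∉ Sat(EX (AX ((full ∧ ¬done) ∨ (done ∨ halt)))) = {n0, n1, n2, n4}, so the formula does not hold at n3.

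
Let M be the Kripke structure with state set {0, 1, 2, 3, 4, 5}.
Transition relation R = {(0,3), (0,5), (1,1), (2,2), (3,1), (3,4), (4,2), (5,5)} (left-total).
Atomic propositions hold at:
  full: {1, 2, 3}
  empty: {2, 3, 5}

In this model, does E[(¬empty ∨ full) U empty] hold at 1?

No

Sat(¬empty) = {0, 1, 4}
Sat(¬empty ∨ full) = {0, 1, 2, 3, 4}
E[(¬empty ∨ full) U empty]: least fixpoint, start Z0 = Sat(empty) = {2, 3, 5}, add states in Sat(¬empty ∨ full) with some successor in Z. Z1 = {0, 2, 3, 4, 5}; fixed.
Sat(E[(¬empty ∨ full) U empty]) = {0, 2, 3, 4, 5}
1 ∉ Sat(E[(¬empty ∨ full) U empty]) = {0, 2, 3, 4, 5}, so the formula does not hold at 1.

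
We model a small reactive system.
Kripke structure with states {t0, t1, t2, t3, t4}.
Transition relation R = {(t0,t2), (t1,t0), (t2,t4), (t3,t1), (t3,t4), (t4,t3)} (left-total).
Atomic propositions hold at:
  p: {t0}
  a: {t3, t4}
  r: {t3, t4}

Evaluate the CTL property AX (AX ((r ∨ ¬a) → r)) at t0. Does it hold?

Sat(¬a) = {t0, t1, t2}
Sat(r ∨ ¬a) = {t0, t1, t2, t3, t4}
Sat((r ∨ ¬a) → r) = {t3, t4}
Sat(AX ((r ∨ ¬a) → r)) = {s : every successor in {t3, t4}} = {t2, t4}
Sat(AX (AX ((r ∨ ¬a) → r))) = {s : every successor in {t2, t4}} = {t0, t2}
t0 ∈ Sat(AX (AX ((r ∨ ¬a) → r))) = {t0, t2}, so the formula holds at t0.

Yes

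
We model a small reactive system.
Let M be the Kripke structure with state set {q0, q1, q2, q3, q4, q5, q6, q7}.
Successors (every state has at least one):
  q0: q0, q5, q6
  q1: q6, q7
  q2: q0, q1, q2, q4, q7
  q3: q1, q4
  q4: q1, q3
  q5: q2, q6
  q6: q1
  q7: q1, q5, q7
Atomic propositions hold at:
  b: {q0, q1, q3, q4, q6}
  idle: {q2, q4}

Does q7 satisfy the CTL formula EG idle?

EG idle: greatest fixpoint, start Z0 = {q2, q4}, keep only states in Sat with some successor in Z. Z1 = {q2}; fixed.
Sat(EG idle) = {q2}
q7 ∉ Sat(EG idle) = {q2}, so the formula does not hold at q7.

No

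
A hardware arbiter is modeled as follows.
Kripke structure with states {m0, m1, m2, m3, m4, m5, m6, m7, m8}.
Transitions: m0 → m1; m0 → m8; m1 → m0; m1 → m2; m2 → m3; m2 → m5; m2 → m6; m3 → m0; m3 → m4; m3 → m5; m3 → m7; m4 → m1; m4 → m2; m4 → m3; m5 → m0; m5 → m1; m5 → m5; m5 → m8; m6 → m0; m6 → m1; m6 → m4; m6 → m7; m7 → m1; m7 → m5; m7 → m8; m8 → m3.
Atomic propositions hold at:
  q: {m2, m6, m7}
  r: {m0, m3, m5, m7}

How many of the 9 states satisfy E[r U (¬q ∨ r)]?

Sat(¬q) = {m0, m1, m3, m4, m5, m8}
Sat(¬q ∨ r) = {m0, m1, m3, m4, m5, m7, m8}
E[r U (¬q ∨ r)]: least fixpoint, start Z0 = Sat((¬q ∨ r)) = {m0, m1, m3, m4, m5, m7, m8}, add states in Sat(r) with some successor in Z. Already a fixed point.
Sat(E[r U (¬q ∨ r)]) = {m0, m1, m3, m4, m5, m7, m8}
|Sat(E[r U (¬q ∨ r)])| = |{m0, m1, m3, m4, m5, m7, m8}| = 7.

7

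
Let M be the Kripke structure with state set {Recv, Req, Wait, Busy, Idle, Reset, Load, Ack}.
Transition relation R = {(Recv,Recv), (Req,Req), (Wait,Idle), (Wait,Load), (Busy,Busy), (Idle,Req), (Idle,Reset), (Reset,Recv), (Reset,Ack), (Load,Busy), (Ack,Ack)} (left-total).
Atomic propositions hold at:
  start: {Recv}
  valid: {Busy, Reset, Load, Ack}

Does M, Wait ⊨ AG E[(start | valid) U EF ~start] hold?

No

Sat(start | valid) = {Recv, Busy, Reset, Load, Ack}
Sat(~start) = {Req, Wait, Busy, Idle, Reset, Load, Ack}
EF ~start: least fixpoint, start Z0 = {Req, Wait, Busy, Idle, Reset, Load, Ack}, add states with some successor in Z. Already a fixed point.
Sat(EF ~start) = {Req, Wait, Busy, Idle, Reset, Load, Ack}
E[(start | valid) U EF ~start]: least fixpoint, start Z0 = Sat(EF ~start) = {Req, Wait, Busy, Idle, Reset, Load, Ack}, add states in Sat(start | valid) with some successor in Z. Already a fixed point.
Sat(E[(start | valid) U EF ~start]) = {Req, Wait, Busy, Idle, Reset, Load, Ack}
AG E[(start | valid) U EF ~start]: greatest fixpoint, start Z0 = {Req, Wait, Busy, Idle, Reset, Load, Ack}, keep only states in Sat with every successor in Z. Z1 = {Req, Wait, Busy, Idle, Load, Ack}; Z2 = {Req, Wait, Busy, Load, Ack}; Z3 = {Req, Busy, Load, Ack}; fixed.
Sat(AG E[(start | valid) U EF ~start]) = {Req, Busy, Load, Ack}
Wait ∉ Sat(AG E[(start | valid) U EF ~start]) = {Req, Busy, Load, Ack}, so the formula does not hold at Wait.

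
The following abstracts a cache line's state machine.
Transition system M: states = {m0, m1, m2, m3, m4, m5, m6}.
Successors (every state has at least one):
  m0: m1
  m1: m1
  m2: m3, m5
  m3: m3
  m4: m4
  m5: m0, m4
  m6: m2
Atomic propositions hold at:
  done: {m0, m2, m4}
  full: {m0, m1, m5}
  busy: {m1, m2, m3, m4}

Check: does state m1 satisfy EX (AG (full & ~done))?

Yes

Sat(~done) = {m1, m3, m5, m6}
Sat(full & ~done) = {m1, m5}
AG (full & ~done): greatest fixpoint, start Z0 = {m1, m5}, keep only states in Sat with every successor in Z. Z1 = {m1}; fixed.
Sat(AG (full & ~done)) = {m1}
Sat(EX (AG (full & ~done))) = {s : some successor in {m1}} = {m0, m1}
m1 ∈ Sat(EX (AG (full & ~done))) = {m0, m1}, so the formula holds at m1.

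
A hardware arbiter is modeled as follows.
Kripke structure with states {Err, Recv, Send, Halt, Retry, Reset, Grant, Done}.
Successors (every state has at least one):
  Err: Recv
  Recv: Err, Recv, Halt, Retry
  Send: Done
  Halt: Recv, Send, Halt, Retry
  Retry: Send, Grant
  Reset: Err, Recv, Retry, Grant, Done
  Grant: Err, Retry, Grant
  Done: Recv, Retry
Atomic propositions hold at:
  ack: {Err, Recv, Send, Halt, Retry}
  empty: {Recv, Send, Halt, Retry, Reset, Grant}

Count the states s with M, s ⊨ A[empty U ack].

A[empty U ack]: least fixpoint, start Z0 = Sat(ack) = {Err, Recv, Send, Halt, Retry}, add states in Sat(empty) with every successor in Z. Already a fixed point.
Sat(A[empty U ack]) = {Err, Recv, Send, Halt, Retry}
|Sat(A[empty U ack])| = |{Err, Recv, Send, Halt, Retry}| = 5.

5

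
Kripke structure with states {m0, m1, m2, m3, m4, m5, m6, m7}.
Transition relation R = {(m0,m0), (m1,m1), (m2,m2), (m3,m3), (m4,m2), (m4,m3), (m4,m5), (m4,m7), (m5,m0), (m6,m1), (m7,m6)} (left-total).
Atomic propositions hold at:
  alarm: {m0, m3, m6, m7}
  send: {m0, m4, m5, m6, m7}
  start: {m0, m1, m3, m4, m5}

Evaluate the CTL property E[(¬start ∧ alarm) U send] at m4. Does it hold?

Yes

Sat(¬start) = {m2, m6, m7}
Sat(¬start ∧ alarm) = {m6, m7}
E[(¬start ∧ alarm) U send]: least fixpoint, start Z0 = Sat(send) = {m0, m4, m5, m6, m7}, add states in Sat(¬start ∧ alarm) with some successor in Z. Already a fixed point.
Sat(E[(¬start ∧ alarm) U send]) = {m0, m4, m5, m6, m7}
m4 ∈ Sat(E[(¬start ∧ alarm) U send]) = {m0, m4, m5, m6, m7}, so the formula holds at m4.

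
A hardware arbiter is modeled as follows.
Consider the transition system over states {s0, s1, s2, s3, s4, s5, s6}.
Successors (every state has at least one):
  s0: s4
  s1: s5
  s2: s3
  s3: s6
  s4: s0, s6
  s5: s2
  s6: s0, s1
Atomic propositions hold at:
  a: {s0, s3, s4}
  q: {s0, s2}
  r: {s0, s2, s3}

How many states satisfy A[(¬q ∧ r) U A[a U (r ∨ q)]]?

Sat(¬q) = {s1, s3, s4, s5, s6}
Sat(¬q ∧ r) = {s3}
Sat(r ∨ q) = {s0, s2, s3}
A[a U (r ∨ q)]: least fixpoint, start Z0 = Sat((r ∨ q)) = {s0, s2, s3}, add states in Sat(a) with every successor in Z. Already a fixed point.
Sat(A[a U (r ∨ q)]) = {s0, s2, s3}
A[(¬q ∧ r) U A[a U (r ∨ q)]]: least fixpoint, start Z0 = Sat(A[a U (r ∨ q)]) = {s0, s2, s3}, add states in Sat(¬q ∧ r) with every successor in Z. Already a fixed point.
Sat(A[(¬q ∧ r) U A[a U (r ∨ q)]]) = {s0, s2, s3}
|Sat(A[(¬q ∧ r) U A[a U (r ∨ q)]])| = |{s0, s2, s3}| = 3.

3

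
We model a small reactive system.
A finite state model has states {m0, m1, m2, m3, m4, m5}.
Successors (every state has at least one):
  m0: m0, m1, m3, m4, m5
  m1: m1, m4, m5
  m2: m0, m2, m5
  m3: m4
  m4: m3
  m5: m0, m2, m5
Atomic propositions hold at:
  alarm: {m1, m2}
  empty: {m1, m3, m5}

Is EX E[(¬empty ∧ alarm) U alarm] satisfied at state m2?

Yes

Sat(¬empty) = {m0, m2, m4}
Sat(¬empty ∧ alarm) = {m2}
E[(¬empty ∧ alarm) U alarm]: least fixpoint, start Z0 = Sat(alarm) = {m1, m2}, add states in Sat(¬empty ∧ alarm) with some successor in Z. Already a fixed point.
Sat(E[(¬empty ∧ alarm) U alarm]) = {m1, m2}
Sat(EX E[(¬empty ∧ alarm) U alarm]) = {s : some successor in {m1, m2}} = {m0, m1, m2, m5}
m2 ∈ Sat(EX E[(¬empty ∧ alarm) U alarm]) = {m0, m1, m2, m5}, so the formula holds at m2.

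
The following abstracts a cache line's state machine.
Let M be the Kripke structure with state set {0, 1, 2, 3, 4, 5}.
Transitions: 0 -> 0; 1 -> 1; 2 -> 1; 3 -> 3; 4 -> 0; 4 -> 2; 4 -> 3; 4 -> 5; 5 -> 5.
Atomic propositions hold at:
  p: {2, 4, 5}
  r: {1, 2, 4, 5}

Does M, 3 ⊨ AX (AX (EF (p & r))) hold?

Sat(p & r) = {2, 4, 5}
EF (p & r): least fixpoint, start Z0 = {2, 4, 5}, add states with some successor in Z. Already a fixed point.
Sat(EF (p & r)) = {2, 4, 5}
Sat(AX (EF (p & r))) = {s : every successor in {2, 4, 5}} = {5}
Sat(AX (AX (EF (p & r)))) = {s : every successor in {5}} = {5}
3 ∉ Sat(AX (AX (EF (p & r)))) = {5}, so the formula does not hold at 3.

No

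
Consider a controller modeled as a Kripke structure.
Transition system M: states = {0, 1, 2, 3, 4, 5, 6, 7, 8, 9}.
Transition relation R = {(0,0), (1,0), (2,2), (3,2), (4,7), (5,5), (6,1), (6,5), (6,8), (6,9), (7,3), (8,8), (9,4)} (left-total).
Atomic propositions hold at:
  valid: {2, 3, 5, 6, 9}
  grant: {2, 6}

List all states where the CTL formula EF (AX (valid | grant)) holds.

{2, 3, 4, 5, 6, 7, 9}

Sat(valid | grant) = {2, 3, 5, 6, 9}
Sat(AX (valid | grant)) = {s : every successor in {2, 3, 5, 6, 9}} = {2, 3, 5, 7}
EF (AX (valid | grant)): least fixpoint, start Z0 = {2, 3, 5, 7}, add states with some successor in Z. Z1 = {2, 3, 4, 5, 6, 7}; Z2 = {2, 3, 4, 5, 6, 7, 9}; fixed.
Sat(EF (AX (valid | grant))) = {2, 3, 4, 5, 6, 7, 9}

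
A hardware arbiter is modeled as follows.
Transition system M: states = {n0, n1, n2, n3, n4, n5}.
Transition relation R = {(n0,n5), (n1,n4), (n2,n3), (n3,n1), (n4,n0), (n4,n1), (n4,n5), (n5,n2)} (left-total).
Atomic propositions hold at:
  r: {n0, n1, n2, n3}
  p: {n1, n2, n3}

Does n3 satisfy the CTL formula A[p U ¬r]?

Yes

Sat(¬r) = {n4, n5}
A[p U ¬r]: least fixpoint, start Z0 = Sat(¬r) = {n4, n5}, add states in Sat(p) with every successor in Z. Z1 = {n1, n4, n5}; Z2 = {n1, n3, n4, n5}; Z3 = {n1, n2, n3, n4, n5}; fixed.
Sat(A[p U ¬r]) = {n1, n2, n3, n4, n5}
n3 ∈ Sat(A[p U ¬r]) = {n1, n2, n3, n4, n5}, so the formula holds at n3.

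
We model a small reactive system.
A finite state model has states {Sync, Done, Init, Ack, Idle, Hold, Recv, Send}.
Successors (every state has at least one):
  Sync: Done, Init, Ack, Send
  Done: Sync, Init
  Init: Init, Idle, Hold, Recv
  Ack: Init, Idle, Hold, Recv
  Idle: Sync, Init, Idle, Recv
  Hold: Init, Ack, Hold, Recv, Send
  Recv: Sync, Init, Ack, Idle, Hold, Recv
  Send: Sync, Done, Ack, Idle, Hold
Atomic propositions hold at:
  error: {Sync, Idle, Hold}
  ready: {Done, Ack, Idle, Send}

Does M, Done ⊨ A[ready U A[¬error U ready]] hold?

Yes

Sat(¬error) = {Done, Init, Ack, Recv, Send}
A[¬error U ready]: least fixpoint, start Z0 = Sat(ready) = {Done, Ack, Idle, Send}, add states in Sat(¬error) with every successor in Z. Already a fixed point.
Sat(A[¬error U ready]) = {Done, Ack, Idle, Send}
A[ready U A[¬error U ready]]: least fixpoint, start Z0 = Sat(A[¬error U ready]) = {Done, Ack, Idle, Send}, add states in Sat(ready) with every successor in Z. Already a fixed point.
Sat(A[ready U A[¬error U ready]]) = {Done, Ack, Idle, Send}
Done ∈ Sat(A[ready U A[¬error U ready]]) = {Done, Ack, Idle, Send}, so the formula holds at Done.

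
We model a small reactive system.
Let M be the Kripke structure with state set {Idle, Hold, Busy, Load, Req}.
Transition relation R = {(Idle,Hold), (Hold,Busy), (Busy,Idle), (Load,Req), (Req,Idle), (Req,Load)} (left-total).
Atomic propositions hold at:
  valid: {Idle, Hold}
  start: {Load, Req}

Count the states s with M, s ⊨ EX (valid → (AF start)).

AF start: least fixpoint, start Z0 = {Load, Req}, add states with every successor in Z. Already a fixed point.
Sat(AF start) = {Load, Req}
Sat(valid → (AF start)) = {Busy, Load, Req}
Sat(EX (valid → (AF start))) = {s : some successor in {Busy, Load, Req}} = {Hold, Load, Req}
|Sat(EX (valid → (AF start)))| = |{Hold, Load, Req}| = 3.

3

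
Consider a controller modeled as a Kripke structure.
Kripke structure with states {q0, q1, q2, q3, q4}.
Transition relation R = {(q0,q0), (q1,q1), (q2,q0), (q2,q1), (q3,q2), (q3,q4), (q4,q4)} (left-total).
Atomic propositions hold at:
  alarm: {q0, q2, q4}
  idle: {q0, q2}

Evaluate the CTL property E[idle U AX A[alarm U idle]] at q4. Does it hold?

No

A[alarm U idle]: least fixpoint, start Z0 = Sat(idle) = {q0, q2}, add states in Sat(alarm) with every successor in Z. Already a fixed point.
Sat(A[alarm U idle]) = {q0, q2}
Sat(AX A[alarm U idle]) = {s : every successor in {q0, q2}} = {q0}
E[idle U AX A[alarm U idle]]: least fixpoint, start Z0 = Sat(AX A[alarm U idle]) = {q0}, add states in Sat(idle) with some successor in Z. Z1 = {q0, q2}; fixed.
Sat(E[idle U AX A[alarm U idle]]) = {q0, q2}
q4 ∉ Sat(E[idle U AX A[alarm U idle]]) = {q0, q2}, so the formula does not hold at q4.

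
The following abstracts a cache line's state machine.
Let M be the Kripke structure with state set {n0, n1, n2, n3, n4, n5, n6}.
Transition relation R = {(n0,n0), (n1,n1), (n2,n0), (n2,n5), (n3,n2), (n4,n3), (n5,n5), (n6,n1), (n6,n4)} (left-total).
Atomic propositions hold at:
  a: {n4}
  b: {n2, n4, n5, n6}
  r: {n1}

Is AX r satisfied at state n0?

No

Sat(AX r) = {s : every successor in {n1}} = {n1}
n0 ∉ Sat(AX r) = {n1}, so the formula does not hold at n0.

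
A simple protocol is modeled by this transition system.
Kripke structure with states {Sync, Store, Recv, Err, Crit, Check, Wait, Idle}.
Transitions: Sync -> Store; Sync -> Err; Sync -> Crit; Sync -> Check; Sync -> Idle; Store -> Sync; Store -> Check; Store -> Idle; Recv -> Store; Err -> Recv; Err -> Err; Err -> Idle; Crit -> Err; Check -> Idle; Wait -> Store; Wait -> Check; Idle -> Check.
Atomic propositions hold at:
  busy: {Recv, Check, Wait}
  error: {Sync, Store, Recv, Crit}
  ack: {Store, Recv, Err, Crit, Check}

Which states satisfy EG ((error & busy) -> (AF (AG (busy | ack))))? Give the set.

{Sync, Store, Err, Crit, Check, Wait, Idle}

Sat(error & busy) = {Recv}
Sat(busy | ack) = {Store, Recv, Err, Crit, Check, Wait}
AG (busy | ack): greatest fixpoint, start Z0 = {Store, Recv, Err, Crit, Check, Wait}, keep only states in Sat with every successor in Z. Z1 = {Recv, Crit, Wait}; Z2 = ∅; fixed.
Sat(AG (busy | ack)) = ∅
AF (AG (busy | ack)): least fixpoint, start Z0 = ∅, add states with every successor in Z. Already a fixed point.
Sat(AF (AG (busy | ack))) = ∅
Sat((error & busy) -> (AF (AG (busy | ack)))) = {Sync, Store, Err, Crit, Check, Wait, Idle}
EG ((error & busy) -> (AF (AG (busy | ack)))): greatest fixpoint, start Z0 = {Sync, Store, Err, Crit, Check, Wait, Idle}, keep only states in Sat with some successor in Z. Already a fixed point.
Sat(EG ((error & busy) -> (AF (AG (busy | ack))))) = {Sync, Store, Err, Crit, Check, Wait, Idle}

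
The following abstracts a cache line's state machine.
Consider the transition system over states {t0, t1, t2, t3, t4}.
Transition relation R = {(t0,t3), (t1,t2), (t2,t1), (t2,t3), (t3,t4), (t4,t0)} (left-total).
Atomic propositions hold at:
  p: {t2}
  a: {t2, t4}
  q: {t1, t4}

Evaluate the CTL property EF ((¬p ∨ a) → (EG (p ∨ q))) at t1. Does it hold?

Yes

Sat(¬p) = {t0, t1, t3, t4}
Sat(¬p ∨ a) = {t0, t1, t2, t3, t4}
Sat(p ∨ q) = {t1, t2, t4}
EG (p ∨ q): greatest fixpoint, start Z0 = {t1, t2, t4}, keep only states in Sat with some successor in Z. Z1 = {t1, t2}; fixed.
Sat(EG (p ∨ q)) = {t1, t2}
Sat((¬p ∨ a) → (EG (p ∨ q))) = {t1, t2}
EF ((¬p ∨ a) → (EG (p ∨ q))): least fixpoint, start Z0 = {t1, t2}, add states with some successor in Z. Already a fixed point.
Sat(EF ((¬p ∨ a) → (EG (p ∨ q)))) = {t1, t2}
t1 ∈ Sat(EF ((¬p ∨ a) → (EG (p ∨ q)))) = {t1, t2}, so the formula holds at t1.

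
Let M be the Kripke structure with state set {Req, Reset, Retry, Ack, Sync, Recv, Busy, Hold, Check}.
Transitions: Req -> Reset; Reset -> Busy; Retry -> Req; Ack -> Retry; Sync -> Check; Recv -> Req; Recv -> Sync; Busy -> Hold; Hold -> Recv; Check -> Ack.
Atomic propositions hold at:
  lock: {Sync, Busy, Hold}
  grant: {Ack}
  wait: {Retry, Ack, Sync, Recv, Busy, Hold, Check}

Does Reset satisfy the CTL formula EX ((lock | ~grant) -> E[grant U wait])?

Sat(~grant) = {Req, Reset, Retry, Sync, Recv, Busy, Hold, Check}
Sat(lock | ~grant) = {Req, Reset, Retry, Sync, Recv, Busy, Hold, Check}
E[grant U wait]: least fixpoint, start Z0 = Sat(wait) = {Retry, Ack, Sync, Recv, Busy, Hold, Check}, add states in Sat(grant) with some successor in Z. Already a fixed point.
Sat(E[grant U wait]) = {Retry, Ack, Sync, Recv, Busy, Hold, Check}
Sat((lock | ~grant) -> E[grant U wait]) = {Retry, Ack, Sync, Recv, Busy, Hold, Check}
Sat(EX ((lock | ~grant) -> E[grant U wait])) = {s : some successor in {Retry, Ack, Sync, Recv, Busy, Hold, Check}} = {Reset, Ack, Sync, Recv, Busy, Hold, Check}
Reset ∈ Sat(EX ((lock | ~grant) -> E[grant U wait])) = {Reset, Ack, Sync, Recv, Busy, Hold, Check}, so the formula holds at Reset.

Yes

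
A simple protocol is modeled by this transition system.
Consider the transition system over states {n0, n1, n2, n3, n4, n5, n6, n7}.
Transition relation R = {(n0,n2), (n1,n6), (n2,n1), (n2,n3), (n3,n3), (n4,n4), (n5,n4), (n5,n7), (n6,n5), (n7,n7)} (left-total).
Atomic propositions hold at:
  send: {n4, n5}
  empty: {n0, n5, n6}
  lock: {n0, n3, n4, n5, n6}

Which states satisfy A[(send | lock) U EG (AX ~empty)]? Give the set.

Sat(send | lock) = {n0, n3, n4, n5, n6}
Sat(~empty) = {n1, n2, n3, n4, n7}
Sat(AX ~empty) = {s : every successor in {n1, n2, n3, n4, n7}} = {n0, n2, n3, n4, n5, n7}
EG (AX ~empty): greatest fixpoint, start Z0 = {n0, n2, n3, n4, n5, n7}, keep only states in Sat with some successor in Z. Already a fixed point.
Sat(EG (AX ~empty)) = {n0, n2, n3, n4, n5, n7}
A[(send | lock) U EG (AX ~empty)]: least fixpoint, start Z0 = Sat(EG (AX ~empty)) = {n0, n2, n3, n4, n5, n7}, add states in Sat(send | lock) with every successor in Z. Z1 = {n0, n2, n3, n4, n5, n6, n7}; fixed.
Sat(A[(send | lock) U EG (AX ~empty)]) = {n0, n2, n3, n4, n5, n6, n7}

{n0, n2, n3, n4, n5, n6, n7}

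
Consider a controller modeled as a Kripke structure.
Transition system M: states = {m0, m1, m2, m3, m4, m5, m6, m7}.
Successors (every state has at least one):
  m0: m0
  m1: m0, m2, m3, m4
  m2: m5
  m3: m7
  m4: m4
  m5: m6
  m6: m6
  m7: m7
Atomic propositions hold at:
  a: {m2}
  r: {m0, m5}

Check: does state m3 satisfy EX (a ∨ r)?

Sat(a ∨ r) = {m0, m2, m5}
Sat(EX (a ∨ r)) = {s : some successor in {m0, m2, m5}} = {m0, m1, m2}
m3 ∉ Sat(EX (a ∨ r)) = {m0, m1, m2}, so the formula does not hold at m3.

No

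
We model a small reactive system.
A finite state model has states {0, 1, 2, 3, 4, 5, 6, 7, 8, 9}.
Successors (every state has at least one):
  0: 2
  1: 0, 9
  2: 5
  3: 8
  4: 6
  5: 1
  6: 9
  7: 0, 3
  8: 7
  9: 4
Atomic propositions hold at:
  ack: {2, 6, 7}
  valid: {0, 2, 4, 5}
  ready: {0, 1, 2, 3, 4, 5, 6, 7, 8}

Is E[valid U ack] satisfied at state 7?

Yes

E[valid U ack]: least fixpoint, start Z0 = Sat(ack) = {2, 6, 7}, add states in Sat(valid) with some successor in Z. Z1 = {0, 2, 4, 6, 7}; fixed.
Sat(E[valid U ack]) = {0, 2, 4, 6, 7}
7 ∈ Sat(E[valid U ack]) = {0, 2, 4, 6, 7}, so the formula holds at 7.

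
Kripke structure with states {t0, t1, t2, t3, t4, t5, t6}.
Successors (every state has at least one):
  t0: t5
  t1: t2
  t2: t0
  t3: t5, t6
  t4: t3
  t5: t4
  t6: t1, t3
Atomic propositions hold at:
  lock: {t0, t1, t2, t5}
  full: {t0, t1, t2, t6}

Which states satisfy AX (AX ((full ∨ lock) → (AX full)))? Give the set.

{t0, t3, t5}

Sat(full ∨ lock) = {t0, t1, t2, t5, t6}
Sat(AX full) = {s : every successor in {t0, t1, t2, t6}} = {t1, t2}
Sat((full ∨ lock) → (AX full)) = {t1, t2, t3, t4}
Sat(AX ((full ∨ lock) → (AX full))) = {s : every successor in {t1, t2, t3, t4}} = {t1, t4, t5, t6}
Sat(AX (AX ((full ∨ lock) → (AX full)))) = {s : every successor in {t1, t4, t5, t6}} = {t0, t3, t5}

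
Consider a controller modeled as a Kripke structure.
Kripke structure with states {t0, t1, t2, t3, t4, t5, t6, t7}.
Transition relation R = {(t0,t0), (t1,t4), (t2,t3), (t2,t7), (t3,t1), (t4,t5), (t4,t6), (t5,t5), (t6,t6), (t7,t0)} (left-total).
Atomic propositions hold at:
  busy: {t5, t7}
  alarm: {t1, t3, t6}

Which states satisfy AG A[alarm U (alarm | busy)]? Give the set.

Sat(alarm | busy) = {t1, t3, t5, t6, t7}
A[alarm U (alarm | busy)]: least fixpoint, start Z0 = Sat((alarm | busy)) = {t1, t3, t5, t6, t7}, add states in Sat(alarm) with every successor in Z. Already a fixed point.
Sat(A[alarm U (alarm | busy)]) = {t1, t3, t5, t6, t7}
AG A[alarm U (alarm | busy)]: greatest fixpoint, start Z0 = {t1, t3, t5, t6, t7}, keep only states in Sat with every successor in Z. Z1 = {t3, t5, t6}; Z2 = {t5, t6}; fixed.
Sat(AG A[alarm U (alarm | busy)]) = {t5, t6}

{t5, t6}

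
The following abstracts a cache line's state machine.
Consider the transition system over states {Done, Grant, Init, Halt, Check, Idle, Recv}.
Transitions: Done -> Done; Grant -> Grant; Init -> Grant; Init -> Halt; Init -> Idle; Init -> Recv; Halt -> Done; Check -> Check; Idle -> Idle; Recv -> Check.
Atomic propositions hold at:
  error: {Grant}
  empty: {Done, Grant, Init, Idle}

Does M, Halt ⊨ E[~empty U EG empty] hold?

Sat(~empty) = {Halt, Check, Recv}
EG empty: greatest fixpoint, start Z0 = {Done, Grant, Init, Idle}, keep only states in Sat with some successor in Z. Already a fixed point.
Sat(EG empty) = {Done, Grant, Init, Idle}
E[~empty U EG empty]: least fixpoint, start Z0 = Sat(EG empty) = {Done, Grant, Init, Idle}, add states in Sat(~empty) with some successor in Z. Z1 = {Done, Grant, Init, Halt, Idle}; fixed.
Sat(E[~empty U EG empty]) = {Done, Grant, Init, Halt, Idle}
Halt ∈ Sat(E[~empty U EG empty]) = {Done, Grant, Init, Halt, Idle}, so the formula holds at Halt.

Yes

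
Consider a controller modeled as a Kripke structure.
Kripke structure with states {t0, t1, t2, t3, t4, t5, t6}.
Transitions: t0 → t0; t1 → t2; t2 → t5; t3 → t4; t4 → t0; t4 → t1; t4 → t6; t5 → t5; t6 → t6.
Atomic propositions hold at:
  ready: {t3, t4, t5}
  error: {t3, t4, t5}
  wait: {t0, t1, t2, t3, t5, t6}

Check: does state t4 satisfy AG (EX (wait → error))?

No

Sat(wait → error) = {t3, t4, t5}
Sat(EX (wait → error)) = {s : some successor in {t3, t4, t5}} = {t2, t3, t5}
AG (EX (wait → error)): greatest fixpoint, start Z0 = {t2, t3, t5}, keep only states in Sat with every successor in Z. Z1 = {t2, t5}; fixed.
Sat(AG (EX (wait → error))) = {t2, t5}
t4 ∉ Sat(AG (EX (wait → error))) = {t2, t5}, so the formula does not hold at t4.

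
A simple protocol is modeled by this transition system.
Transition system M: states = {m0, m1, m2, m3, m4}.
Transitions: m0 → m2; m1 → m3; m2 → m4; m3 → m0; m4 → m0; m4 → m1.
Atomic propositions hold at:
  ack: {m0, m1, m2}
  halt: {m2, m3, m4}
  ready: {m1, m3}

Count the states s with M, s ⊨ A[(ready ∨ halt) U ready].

Sat(ready ∨ halt) = {m1, m2, m3, m4}
A[(ready ∨ halt) U ready]: least fixpoint, start Z0 = Sat(ready) = {m1, m3}, add states in Sat(ready ∨ halt) with every successor in Z. Already a fixed point.
Sat(A[(ready ∨ halt) U ready]) = {m1, m3}
|Sat(A[(ready ∨ halt) U ready])| = |{m1, m3}| = 2.

2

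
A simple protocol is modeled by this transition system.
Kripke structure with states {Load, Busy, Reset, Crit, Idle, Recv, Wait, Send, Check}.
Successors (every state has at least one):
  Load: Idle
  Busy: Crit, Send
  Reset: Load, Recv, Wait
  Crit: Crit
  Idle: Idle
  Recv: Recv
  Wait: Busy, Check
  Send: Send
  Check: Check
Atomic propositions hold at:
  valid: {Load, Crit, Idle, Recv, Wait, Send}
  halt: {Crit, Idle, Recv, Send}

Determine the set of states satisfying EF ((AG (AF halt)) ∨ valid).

{Load, Busy, Reset, Crit, Idle, Recv, Wait, Send}

AF halt: least fixpoint, start Z0 = {Crit, Idle, Recv, Send}, add states with every successor in Z. Z1 = {Load, Busy, Crit, Idle, Recv, Send}; fixed.
Sat(AF halt) = {Load, Busy, Crit, Idle, Recv, Send}
AG (AF halt): greatest fixpoint, start Z0 = {Load, Busy, Crit, Idle, Recv, Send}, keep only states in Sat with every successor in Z. Already a fixed point.
Sat(AG (AF halt)) = {Load, Busy, Crit, Idle, Recv, Send}
Sat((AG (AF halt)) ∨ valid) = {Load, Busy, Crit, Idle, Recv, Wait, Send}
EF ((AG (AF halt)) ∨ valid): least fixpoint, start Z0 = {Load, Busy, Crit, Idle, Recv, Wait, Send}, add states with some successor in Z. Z1 = {Load, Busy, Reset, Crit, Idle, Recv, Wait, Send}; fixed.
Sat(EF ((AG (AF halt)) ∨ valid)) = {Load, Busy, Reset, Crit, Idle, Recv, Wait, Send}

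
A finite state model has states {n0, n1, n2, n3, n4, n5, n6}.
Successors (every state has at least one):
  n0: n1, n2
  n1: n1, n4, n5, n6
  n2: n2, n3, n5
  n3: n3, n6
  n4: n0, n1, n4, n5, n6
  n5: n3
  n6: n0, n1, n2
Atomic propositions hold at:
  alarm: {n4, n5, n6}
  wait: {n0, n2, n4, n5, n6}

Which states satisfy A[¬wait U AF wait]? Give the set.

{n0, n2, n4, n5, n6}

Sat(¬wait) = {n1, n3}
AF wait: least fixpoint, start Z0 = {n0, n2, n4, n5, n6}, add states with every successor in Z. Already a fixed point.
Sat(AF wait) = {n0, n2, n4, n5, n6}
A[¬wait U AF wait]: least fixpoint, start Z0 = Sat(AF wait) = {n0, n2, n4, n5, n6}, add states in Sat(¬wait) with every successor in Z. Already a fixed point.
Sat(A[¬wait U AF wait]) = {n0, n2, n4, n5, n6}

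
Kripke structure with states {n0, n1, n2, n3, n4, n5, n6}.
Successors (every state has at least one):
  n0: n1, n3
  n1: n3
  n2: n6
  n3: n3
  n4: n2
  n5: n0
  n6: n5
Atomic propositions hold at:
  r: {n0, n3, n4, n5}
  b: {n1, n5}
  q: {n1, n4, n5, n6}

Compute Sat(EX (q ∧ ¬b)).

Sat(¬b) = {n0, n2, n3, n4, n6}
Sat(q ∧ ¬b) = {n4, n6}
Sat(EX (q ∧ ¬b)) = {s : some successor in {n4, n6}} = {n2}

{n2}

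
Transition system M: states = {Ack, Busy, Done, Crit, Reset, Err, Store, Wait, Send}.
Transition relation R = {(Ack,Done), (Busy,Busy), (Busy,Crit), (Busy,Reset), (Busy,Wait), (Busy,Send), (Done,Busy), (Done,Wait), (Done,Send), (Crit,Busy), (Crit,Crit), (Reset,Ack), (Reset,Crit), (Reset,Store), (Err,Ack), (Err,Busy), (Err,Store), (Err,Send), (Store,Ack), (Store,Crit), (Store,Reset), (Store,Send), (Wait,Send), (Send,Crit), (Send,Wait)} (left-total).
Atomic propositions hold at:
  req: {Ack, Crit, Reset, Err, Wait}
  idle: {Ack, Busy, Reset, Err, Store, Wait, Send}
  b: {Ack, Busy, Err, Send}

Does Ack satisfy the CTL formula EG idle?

No

EG idle: greatest fixpoint, start Z0 = {Ack, Busy, Reset, Err, Store, Wait, Send}, keep only states in Sat with some successor in Z. Z1 = {Busy, Reset, Err, Store, Wait, Send}; fixed.
Sat(EG idle) = {Busy, Reset, Err, Store, Wait, Send}
Ack ∉ Sat(EG idle) = {Busy, Reset, Err, Store, Wait, Send}, so the formula does not hold at Ack.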